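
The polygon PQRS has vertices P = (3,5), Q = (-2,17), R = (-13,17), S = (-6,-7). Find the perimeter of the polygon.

|PQ| = √((-5)² + (12)²) = √169 = 13
|QR| = √((-11)² + (0)²) = √121 = 11
|RS| = √((7)² + (-24)²) = √625 = 25
|SP| = √((9)² + (12)²) = √225 = 15
Perimeter = 13 + 11 + 25 + 15 = 64.

64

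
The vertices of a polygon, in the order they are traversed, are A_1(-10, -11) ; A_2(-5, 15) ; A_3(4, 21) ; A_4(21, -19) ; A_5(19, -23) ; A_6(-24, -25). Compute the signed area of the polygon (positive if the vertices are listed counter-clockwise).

Apply Gauss's area formula: 2A = Σ (x_i·y_{i+1} − x_{i+1}·y_i), indices taken mod 6.
A_1→A_2: (-10)(15) − (-5)(-11) = -205
A_2→A_3: (-5)(21) − (4)(15) = -165
A_3→A_4: (4)(-19) − (21)(21) = -517
A_4→A_5: (21)(-23) − (19)(-19) = -122
A_5→A_6: (19)(-25) − (-24)(-23) = -1027
A_6→A_1: (-24)(-11) − (-10)(-25) = 14
Σ = -2022
Signed area = Σ/2 = -1011 (negative ⇒ clockwise traversal).

-1011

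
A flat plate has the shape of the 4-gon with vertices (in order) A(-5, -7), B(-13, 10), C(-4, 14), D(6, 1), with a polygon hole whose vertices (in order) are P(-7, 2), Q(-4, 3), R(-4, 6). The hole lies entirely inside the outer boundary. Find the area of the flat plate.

199.5

Outer boundary:
Apply the shoelace (surveyor's) formula: 2A = Σ (x_i·y_{i+1} − x_{i+1}·y_i), indices taken mod 4.
A→B: (-5)(10) − (-13)(-7) = -141
B→C: (-13)(14) − (-4)(10) = -142
C→D: (-4)(1) − (6)(14) = -88
D→A: (6)(-7) − (-5)(1) = -37
Σ = -408
Area = |Σ|/2 = 204.
Hole:
Apply the surveyor's formula: 2A = Σ (x_i·y_{i+1} − x_{i+1}·y_i), indices taken mod 3.
Σ = (-13) + (-12) + (34) = 9
Area = |Σ|/2 = 4.5.
Net area = 204 − 4.5 = 199.5.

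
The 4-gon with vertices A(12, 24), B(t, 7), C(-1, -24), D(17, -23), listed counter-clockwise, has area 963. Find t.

-15

Write out the shoelace sum; only the two edges meeting at B involve t:
2·Area = [(12·7 − t·24) + (t·(-24) − (-1)·7)] + 1115
       = -48·t + 1206 = 1926
⇒ t = -15.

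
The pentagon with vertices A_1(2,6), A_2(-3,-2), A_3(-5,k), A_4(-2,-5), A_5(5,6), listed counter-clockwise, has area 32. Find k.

-4

The doubled signed area Σ (x_i y_{i+1} − x_{i+1} y_i) is linear in k.
With k=0 it equals 60; the coefficient of k is -1 (from the two edges through A_3).
So -1·k + 60 = 2·32 = 64 ⇒ k = -4.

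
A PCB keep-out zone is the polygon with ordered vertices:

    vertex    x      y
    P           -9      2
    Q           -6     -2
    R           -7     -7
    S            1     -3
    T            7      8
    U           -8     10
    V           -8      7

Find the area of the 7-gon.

Apply the shoelace formula: 2A = Σ (x_i·y_{i+1} − x_{i+1}·y_i), indices taken mod 7.
Σ = (30) + (28) + (28) + (29) + (134) + (24) + (47) = 320
Area = |Σ|/2 = 160.

160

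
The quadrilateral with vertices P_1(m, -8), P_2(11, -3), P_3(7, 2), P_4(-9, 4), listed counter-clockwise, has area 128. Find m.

-1

Write out the shoelace sum; only the two edges meeting at P_1 involve m:
2·Area = [((-9)·(-8) − m·4) + (m·(-3) − 11·(-8))] + 89
       = -7·m + 249 = 256
⇒ m = -1.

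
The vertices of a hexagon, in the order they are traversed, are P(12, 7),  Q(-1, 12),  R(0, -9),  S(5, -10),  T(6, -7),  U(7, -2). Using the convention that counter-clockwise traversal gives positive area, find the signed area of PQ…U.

170

P→Q: (12)(12) − (-1)(7) = 151
Q→R: (-1)(-9) − (0)(12) = 9
R→S: (0)(-10) − (5)(-9) = 45
S→T: (5)(-7) − (6)(-10) = 25
T→U: (6)(-2) − (7)(-7) = 37
U→P: (7)(7) − (12)(-2) = 73
Σ = 340
Signed area = Σ/2 = 170 (positive ⇒ counter-clockwise traversal).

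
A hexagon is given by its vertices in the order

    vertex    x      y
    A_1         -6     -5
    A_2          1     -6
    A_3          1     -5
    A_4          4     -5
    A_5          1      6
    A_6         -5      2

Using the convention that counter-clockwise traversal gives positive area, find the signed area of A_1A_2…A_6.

Apply the surveyor's formula: 2A = Σ (x_i·y_{i+1} − x_{i+1}·y_i), indices taken mod 6.
Σ = (41) + (1) + (15) + (29) + (32) + (37) = 155
Signed area = Σ/2 = 77.5 (positive ⇒ counter-clockwise traversal).

77.5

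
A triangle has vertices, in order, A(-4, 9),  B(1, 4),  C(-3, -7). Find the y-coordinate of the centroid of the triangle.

Apply the surveyor's formula. First the cross-terms c_i = x_i·y_{i+1} − x_{i+1}·y_i:
  -25, 5, -55  ⇒  2A = -75, A = -37.5.
Then Σ (y_i + y_{i+1})·c_i = -450, so ȳ = -450 / (6·(-37.5)) = 2.

2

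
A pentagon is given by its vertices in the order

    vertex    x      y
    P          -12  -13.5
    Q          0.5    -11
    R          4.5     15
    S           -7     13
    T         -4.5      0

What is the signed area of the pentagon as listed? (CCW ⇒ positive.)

Apply the shoelace formula: 2A = Σ (x_i·y_{i+1} − x_{i+1}·y_i), indices taken mod 5.
Cross-terms: 138.75, 57, 163.5, 58.5, 60.75  ⇒  Σ = 478.5
Signed area = Σ/2 = 239.25 (positive ⇒ counter-clockwise traversal).

239.25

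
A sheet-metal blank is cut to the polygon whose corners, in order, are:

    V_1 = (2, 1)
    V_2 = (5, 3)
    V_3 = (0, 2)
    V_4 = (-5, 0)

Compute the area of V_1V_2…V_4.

Apply the shoelace formula: 2A = Σ (x_i·y_{i+1} − x_{i+1}·y_i), indices taken mod 4.
Σ = (1) + (10) + (10) + (-5) = 16
Area = |Σ|/2 = 8.

8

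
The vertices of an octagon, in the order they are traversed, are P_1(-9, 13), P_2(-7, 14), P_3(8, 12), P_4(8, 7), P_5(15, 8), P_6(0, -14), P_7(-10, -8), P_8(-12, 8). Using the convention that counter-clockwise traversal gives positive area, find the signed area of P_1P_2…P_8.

Apply Gauss's area formula: 2A = Σ (x_i·y_{i+1} − x_{i+1}·y_i), indices taken mod 8.
Σ = (-35) + (-196) + (-40) + (-41) + (-210) + (-140) + (-176) + (-84) = -922
Signed area = Σ/2 = -461 (negative ⇒ clockwise traversal).

-461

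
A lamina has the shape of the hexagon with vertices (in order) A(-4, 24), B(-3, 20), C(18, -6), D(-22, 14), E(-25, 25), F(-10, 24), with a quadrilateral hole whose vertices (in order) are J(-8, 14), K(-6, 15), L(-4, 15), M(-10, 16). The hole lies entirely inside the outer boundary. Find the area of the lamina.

Outer boundary:
Σ = (-8) + (-342) + (120) + (-200) + (-350) + (-144) = -924
Area = |Σ|/2 = 462.
Hole:
Apply the shoelace (surveyor's) formula: 2A = Σ (x_i·y_{i+1} − x_{i+1}·y_i), indices taken mod 4.
J→K: (-8)(15) − (-6)(14) = -36
K→L: (-6)(15) − (-4)(15) = -30
L→M: (-4)(16) − (-10)(15) = 86
M→J: (-10)(14) − (-8)(16) = -12
Σ = 8
Area = |Σ|/2 = 4.
Net area = 462 − 4 = 458.

458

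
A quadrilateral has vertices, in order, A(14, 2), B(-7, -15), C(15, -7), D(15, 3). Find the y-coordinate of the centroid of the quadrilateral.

-115/18

Apply the shoelace (surveyor's) formula. First the cross-terms c_i = x_i·y_{i+1} − x_{i+1}·y_i:
  -196, 274, 150, -12  ⇒  2A = 216, A = 108.
Then Σ (y_i + y_{i+1})·c_i = -4140, so ȳ = -4140 / (6·108) = -115/18.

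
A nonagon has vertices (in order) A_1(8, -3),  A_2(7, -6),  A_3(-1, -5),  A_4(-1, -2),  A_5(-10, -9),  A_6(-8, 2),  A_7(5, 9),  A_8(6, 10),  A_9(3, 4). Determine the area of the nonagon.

Apply the surveyor's formula: 2A = Σ (x_i·y_{i+1} − x_{i+1}·y_i), indices taken mod 9.
Σ = (-27) + (-41) + (-3) + (-11) + (-92) + (-82) + (-4) + (-6) + (-41) = -307
Area = |Σ|/2 = 153.5.

153.5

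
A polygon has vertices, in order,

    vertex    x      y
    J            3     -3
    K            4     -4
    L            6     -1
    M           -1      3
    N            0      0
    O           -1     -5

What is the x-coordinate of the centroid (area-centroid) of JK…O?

Apply Gauss's area formula. First the cross-terms c_i = x_i·y_{i+1} − x_{i+1}·y_i:
  0, 20, 17, 0, 0, 18  ⇒  2A = 55, A = 27.5.
Then Σ (x_i + x_{i+1})·c_i = 321, so x̄ = 321 / (6·27.5) = 107/55.

107/55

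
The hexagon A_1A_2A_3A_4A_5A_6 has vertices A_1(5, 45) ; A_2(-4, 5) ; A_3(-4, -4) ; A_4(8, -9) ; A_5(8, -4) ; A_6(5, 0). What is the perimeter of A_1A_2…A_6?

|A_1A_2| = √((-9)² + (-40)²) = √1681 = 41
|A_2A_3| = √((0)² + (-9)²) = √81 = 9
|A_3A_4| = √((12)² + (-5)²) = √169 = 13
|A_4A_5| = √((0)² + (5)²) = √25 = 5
|A_5A_6| = √((-3)² + (4)²) = √25 = 5
|A_6A_1| = √((0)² + (45)²) = √2025 = 45
Perimeter = 41 + 9 + 13 + 5 + 5 + 45 = 118.

118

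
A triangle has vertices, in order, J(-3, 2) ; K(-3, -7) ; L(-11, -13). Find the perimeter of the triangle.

|JK| = √((0)² + (-9)²) = √81 = 9
|KL| = √((-8)² + (-6)²) = √100 = 10
|LJ| = √((8)² + (15)²) = √289 = 17
Perimeter = 9 + 10 + 17 = 36.

36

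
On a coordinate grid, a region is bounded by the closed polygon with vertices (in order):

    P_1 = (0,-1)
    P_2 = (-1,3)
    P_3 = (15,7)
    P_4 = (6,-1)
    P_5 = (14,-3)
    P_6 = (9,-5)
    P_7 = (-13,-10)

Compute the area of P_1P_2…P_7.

149.5

Apply the shoelace formula: 2A = Σ (x_i·y_{i+1} − x_{i+1}·y_i), indices taken mod 7.
Cross-terms: -1, -52, -57, -4, -43, -155, 13  ⇒  Σ = -299
Area = |Σ|/2 = 149.5.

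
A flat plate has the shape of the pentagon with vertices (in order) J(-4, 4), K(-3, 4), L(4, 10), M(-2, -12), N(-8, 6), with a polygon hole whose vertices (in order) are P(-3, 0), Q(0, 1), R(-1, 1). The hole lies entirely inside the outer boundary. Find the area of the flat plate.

Outer boundary:
Cross-terms: -4, -46, -28, -108, -8  ⇒  Σ = -194
Area = |Σ|/2 = 97.
Hole:
Apply the shoelace (surveyor's) formula: 2A = Σ (x_i·y_{i+1} − x_{i+1}·y_i), indices taken mod 3.
Σ = (-3) + (1) + (3) = 1
Area = |Σ|/2 = 0.5.
Net area = 97 − 0.5 = 96.5.

96.5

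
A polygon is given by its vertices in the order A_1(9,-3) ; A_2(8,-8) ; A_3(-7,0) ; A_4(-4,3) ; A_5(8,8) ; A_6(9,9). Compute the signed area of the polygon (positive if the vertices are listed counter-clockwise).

-144.5

A_1→A_2: (9)(-8) − (8)(-3) = -48
A_2→A_3: (8)(0) − (-7)(-8) = -56
A_3→A_4: (-7)(3) − (-4)(0) = -21
A_4→A_5: (-4)(8) − (8)(3) = -56
A_5→A_6: (8)(9) − (9)(8) = 0
A_6→A_1: (9)(-3) − (9)(9) = -108
Σ = -289
Signed area = Σ/2 = -144.5 (negative ⇒ clockwise traversal).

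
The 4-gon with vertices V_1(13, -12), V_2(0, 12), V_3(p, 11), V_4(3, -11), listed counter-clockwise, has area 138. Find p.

-2

Write out the shoelace sum; only the two edges meeting at V_3 involve p:
2·Area = [(0·11 − p·12) + (p·(-11) − 3·11)] + 263
       = -23·p + 230 = 276
⇒ p = -2.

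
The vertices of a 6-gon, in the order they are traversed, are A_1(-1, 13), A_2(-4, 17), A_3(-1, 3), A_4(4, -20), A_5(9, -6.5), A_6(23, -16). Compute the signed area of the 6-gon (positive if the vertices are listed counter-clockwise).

Σ = (35) + (5) + (8) + (154) + (5.5) + (283) = 490.5
Signed area = Σ/2 = 245.25 (positive ⇒ counter-clockwise traversal).

245.25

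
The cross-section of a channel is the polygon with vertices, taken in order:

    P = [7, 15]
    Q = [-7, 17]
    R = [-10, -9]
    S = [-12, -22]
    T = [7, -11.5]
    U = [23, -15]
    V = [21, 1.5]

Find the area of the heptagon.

837.25

Apply the shoelace (surveyor's) formula: 2A = Σ (x_i·y_{i+1} − x_{i+1}·y_i), indices taken mod 7.
Σ = (224) + (233) + (112) + (292) + (159.5) + (349.5) + (304.5) = 1674.5
Area = |Σ|/2 = 837.25.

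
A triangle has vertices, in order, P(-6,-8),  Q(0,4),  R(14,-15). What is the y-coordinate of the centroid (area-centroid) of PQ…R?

-19/3

Apply the shoelace (surveyor's) formula. First the cross-terms c_i = x_i·y_{i+1} − x_{i+1}·y_i:
  -24, -56, -202  ⇒  2A = -282, A = -141.
Then Σ (y_i + y_{i+1})·c_i = 5358, so ȳ = 5358 / (6·(-141)) = -19/3.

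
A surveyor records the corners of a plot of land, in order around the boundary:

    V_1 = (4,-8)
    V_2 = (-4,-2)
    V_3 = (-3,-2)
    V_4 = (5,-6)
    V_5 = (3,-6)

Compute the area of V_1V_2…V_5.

11

V_1→V_2: (4)(-2) − (-4)(-8) = -40
V_2→V_3: (-4)(-2) − (-3)(-2) = 2
V_3→V_4: (-3)(-6) − (5)(-2) = 28
V_4→V_5: (5)(-6) − (3)(-6) = -12
V_5→V_1: (3)(-8) − (4)(-6) = 0
Σ = -22
Area = |Σ|/2 = 11.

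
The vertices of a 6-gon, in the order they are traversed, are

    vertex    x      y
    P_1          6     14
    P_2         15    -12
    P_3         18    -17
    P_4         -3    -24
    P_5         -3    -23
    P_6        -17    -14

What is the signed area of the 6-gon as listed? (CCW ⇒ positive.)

-655

Apply the shoelace (surveyor's) formula: 2A = Σ (x_i·y_{i+1} − x_{i+1}·y_i), indices taken mod 6.
Σ = (-282) + (-39) + (-483) + (-3) + (-349) + (-154) = -1310
Signed area = Σ/2 = -655 (negative ⇒ clockwise traversal).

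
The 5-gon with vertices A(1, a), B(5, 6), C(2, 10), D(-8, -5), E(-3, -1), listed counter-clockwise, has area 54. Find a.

0

Write out the shoelace sum; only the two edges meeting at A involve a:
2·Area = [((-3)·a − 1·(-1)) + (1·6 − 5·a)] + 101
       = -8·a + 108 = 108
⇒ a = 0.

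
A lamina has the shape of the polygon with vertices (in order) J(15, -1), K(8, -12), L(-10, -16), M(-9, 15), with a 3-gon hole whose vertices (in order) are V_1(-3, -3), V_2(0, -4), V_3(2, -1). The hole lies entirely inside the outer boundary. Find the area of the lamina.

Outer boundary:
Apply the shoelace formula: 2A = Σ (x_i·y_{i+1} − x_{i+1}·y_i), indices taken mod 4.
Σ = (-172) + (-248) + (-294) + (-216) = -930
Area = |Σ|/2 = 465.
Hole:
Σ = (12) + (8) + (-9) = 11
Area = |Σ|/2 = 5.5.
Net area = 465 − 5.5 = 459.5.

459.5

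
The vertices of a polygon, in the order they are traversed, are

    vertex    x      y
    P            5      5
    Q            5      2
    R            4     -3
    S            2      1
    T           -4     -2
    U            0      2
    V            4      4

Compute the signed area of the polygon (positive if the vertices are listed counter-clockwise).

Σ = (-15) + (-23) + (10) + (0) + (-8) + (-8) + (0) = -44
Signed area = Σ/2 = -22 (negative ⇒ clockwise traversal).

-22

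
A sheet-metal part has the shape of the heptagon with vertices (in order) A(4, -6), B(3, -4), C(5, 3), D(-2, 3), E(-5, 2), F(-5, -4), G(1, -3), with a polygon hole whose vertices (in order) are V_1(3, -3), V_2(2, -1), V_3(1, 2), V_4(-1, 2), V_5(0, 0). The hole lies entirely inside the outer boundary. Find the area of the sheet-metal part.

53

Outer boundary:
Apply the shoelace (surveyor's) formula: 2A = Σ (x_i·y_{i+1} − x_{i+1}·y_i), indices taken mod 7.
A→B: (4)(-4) − (3)(-6) = 2
B→C: (3)(3) − (5)(-4) = 29
C→D: (5)(3) − (-2)(3) = 21
D→E: (-2)(2) − (-5)(3) = 11
E→F: (-5)(-4) − (-5)(2) = 30
F→G: (-5)(-3) − (1)(-4) = 19
G→A: (1)(-6) − (4)(-3) = 6
Σ = 118
Area = |Σ|/2 = 59.
Hole:
Apply the shoelace formula: 2A = Σ (x_i·y_{i+1} − x_{i+1}·y_i), indices taken mod 5.
Cross-terms: 3, 5, 4, 0, 0  ⇒  Σ = 12
Area = |Σ|/2 = 6.
Net area = 59 − 6 = 53.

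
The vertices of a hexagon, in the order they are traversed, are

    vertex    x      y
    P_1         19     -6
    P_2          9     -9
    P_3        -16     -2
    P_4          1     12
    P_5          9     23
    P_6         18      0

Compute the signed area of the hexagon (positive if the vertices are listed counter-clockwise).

Apply Gauss's area formula: 2A = Σ (x_i·y_{i+1} − x_{i+1}·y_i), indices taken mod 6.
Σ = (-117) + (-162) + (-190) + (-85) + (-414) + (-108) = -1076
Signed area = Σ/2 = -538 (negative ⇒ clockwise traversal).

-538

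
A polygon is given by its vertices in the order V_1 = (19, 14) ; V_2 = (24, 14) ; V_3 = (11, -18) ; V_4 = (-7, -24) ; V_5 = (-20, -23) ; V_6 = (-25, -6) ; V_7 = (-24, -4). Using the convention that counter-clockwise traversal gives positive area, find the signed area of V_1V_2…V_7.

Apply the shoelace formula: 2A = Σ (x_i·y_{i+1} − x_{i+1}·y_i), indices taken mod 7.
Σ = (-70) + (-586) + (-390) + (-319) + (-455) + (-44) + (-260) = -2124
Signed area = Σ/2 = -1062 (negative ⇒ clockwise traversal).

-1062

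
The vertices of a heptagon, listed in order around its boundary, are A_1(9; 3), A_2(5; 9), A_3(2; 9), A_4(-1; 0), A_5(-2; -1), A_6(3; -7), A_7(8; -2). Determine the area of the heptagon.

Σ = (66) + (27) + (9) + (1) + (17) + (50) + (42) = 212
Area = |Σ|/2 = 106.

106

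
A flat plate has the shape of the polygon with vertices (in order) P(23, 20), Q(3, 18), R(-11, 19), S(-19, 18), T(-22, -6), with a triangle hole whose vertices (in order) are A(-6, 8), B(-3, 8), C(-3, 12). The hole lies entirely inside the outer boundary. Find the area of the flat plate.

484

Outer boundary:
P→Q: (23)(18) − (3)(20) = 354
Q→R: (3)(19) − (-11)(18) = 255
R→S: (-11)(18) − (-19)(19) = 163
S→T: (-19)(-6) − (-22)(18) = 510
T→P: (-22)(20) − (23)(-6) = -302
Σ = 980
Area = |Σ|/2 = 490.
Hole:
Σ = (-24) + (-12) + (48) = 12
Area = |Σ|/2 = 6.
Net area = 490 − 6 = 484.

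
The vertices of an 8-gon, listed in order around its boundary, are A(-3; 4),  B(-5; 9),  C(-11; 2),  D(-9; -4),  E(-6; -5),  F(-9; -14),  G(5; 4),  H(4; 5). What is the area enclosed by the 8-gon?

Cross-terms: -7, 89, 62, 21, 39, 34, 9, 31  ⇒  Σ = 278
Area = |Σ|/2 = 139.

139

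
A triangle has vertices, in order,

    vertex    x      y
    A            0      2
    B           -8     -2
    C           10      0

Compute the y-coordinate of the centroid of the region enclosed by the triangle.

0

Apply the surveyor's formula. First the cross-terms c_i = x_i·y_{i+1} − x_{i+1}·y_i:
  16, 20, 20  ⇒  2A = 56, A = 28.
Then Σ (y_i + y_{i+1})·c_i = 0, so ȳ = 0 / (6·28) = 0.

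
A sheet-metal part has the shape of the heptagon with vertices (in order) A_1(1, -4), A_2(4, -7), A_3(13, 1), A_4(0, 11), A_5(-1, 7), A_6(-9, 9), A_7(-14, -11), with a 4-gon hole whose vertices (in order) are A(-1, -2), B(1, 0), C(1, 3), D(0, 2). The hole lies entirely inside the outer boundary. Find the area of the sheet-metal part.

Outer boundary:
A_1→A_2: (1)(-7) − (4)(-4) = 9
A_2→A_3: (4)(1) − (13)(-7) = 95
A_3→A_4: (13)(11) − (0)(1) = 143
A_4→A_5: (0)(7) − (-1)(11) = 11
A_5→A_6: (-1)(9) − (-9)(7) = 54
A_6→A_7: (-9)(-11) − (-14)(9) = 225
A_7→A_1: (-14)(-4) − (1)(-11) = 67
Σ = 604
Area = |Σ|/2 = 302.
Hole:
Apply the shoelace formula: 2A = Σ (x_i·y_{i+1} − x_{i+1}·y_i), indices taken mod 4.
Cross-terms: 2, 3, 2, 2  ⇒  Σ = 9
Area = |Σ|/2 = 4.5.
Net area = 302 − 4.5 = 297.5.

297.5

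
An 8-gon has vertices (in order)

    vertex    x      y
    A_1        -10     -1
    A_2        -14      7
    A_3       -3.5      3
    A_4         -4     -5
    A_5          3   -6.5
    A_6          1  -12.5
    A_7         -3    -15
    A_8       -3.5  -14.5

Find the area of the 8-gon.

132.5

Apply the surveyor's formula: 2A = Σ (x_i·y_{i+1} − x_{i+1}·y_i), indices taken mod 8.
Σ = (-84) + (-17.5) + (29.5) + (41) + (-31) + (-52.5) + (-9) + (-141.5) = -265
Area = |Σ|/2 = 132.5.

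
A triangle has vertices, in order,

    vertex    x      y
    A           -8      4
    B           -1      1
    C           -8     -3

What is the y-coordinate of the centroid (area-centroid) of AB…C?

Apply the surveyor's formula. First the cross-terms c_i = x_i·y_{i+1} − x_{i+1}·y_i:
  -4, 11, -56  ⇒  2A = -49, A = -24.5.
Then Σ (y_i + y_{i+1})·c_i = -98, so ȳ = -98 / (6·(-24.5)) = 2/3.

2/3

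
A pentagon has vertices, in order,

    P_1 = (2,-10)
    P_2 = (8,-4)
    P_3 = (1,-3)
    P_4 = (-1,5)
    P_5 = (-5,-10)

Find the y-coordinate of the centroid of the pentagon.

-271/53

Apply the shoelace (surveyor's) formula. First the cross-terms c_i = x_i·y_{i+1} − x_{i+1}·y_i:
  72, -20, 2, 35, 70  ⇒  2A = 159, A = 79.5.
Then Σ (y_i + y_{i+1})·c_i = -2439, so ȳ = -2439 / (6·79.5) = -271/53.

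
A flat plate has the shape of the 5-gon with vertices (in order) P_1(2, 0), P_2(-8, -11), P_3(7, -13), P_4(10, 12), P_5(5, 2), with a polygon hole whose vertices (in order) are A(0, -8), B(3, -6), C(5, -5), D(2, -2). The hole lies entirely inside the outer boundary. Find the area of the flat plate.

153

Outer boundary:
Apply Gauss's area formula: 2A = Σ (x_i·y_{i+1} − x_{i+1}·y_i), indices taken mod 5.
Σ = (-22) + (181) + (214) + (-40) + (-4) = 329
Area = |Σ|/2 = 164.5.
Hole:
Apply the surveyor's formula: 2A = Σ (x_i·y_{i+1} − x_{i+1}·y_i), indices taken mod 4.
A→B: (0)(-6) − (3)(-8) = 24
B→C: (3)(-5) − (5)(-6) = 15
C→D: (5)(-2) − (2)(-5) = 0
D→A: (2)(-8) − (0)(-2) = -16
Σ = 23
Area = |Σ|/2 = 11.5.
Net area = 164.5 − 11.5 = 153.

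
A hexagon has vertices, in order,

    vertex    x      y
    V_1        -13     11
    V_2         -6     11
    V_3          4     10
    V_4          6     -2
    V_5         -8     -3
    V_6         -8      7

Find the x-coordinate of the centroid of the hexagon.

-569/270

Apply the shoelace formula. First the cross-terms c_i = x_i·y_{i+1} − x_{i+1}·y_i:
  -77, -104, -68, -34, -80, 3  ⇒  2A = -360, A = -180.
Then Σ (x_i + x_{i+1})·c_i = 2276, so x̄ = 2276 / (6·(-180)) = -569/270.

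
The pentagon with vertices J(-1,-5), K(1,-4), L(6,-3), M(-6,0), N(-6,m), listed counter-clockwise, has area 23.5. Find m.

Write out the shoelace sum; only the two edges meeting at N involve m:
2·Area = [((-6)·m − (-6)·0) + ((-6)·(-5) − (-1)·m)] + 12
       = -5·m + 42 = 47
⇒ m = -1.

-1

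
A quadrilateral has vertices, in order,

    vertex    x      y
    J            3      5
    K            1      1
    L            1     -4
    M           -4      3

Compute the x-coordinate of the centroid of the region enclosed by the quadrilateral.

Apply the surveyor's formula. First the cross-terms c_i = x_i·y_{i+1} − x_{i+1}·y_i:
  -2, -5, -13, -29  ⇒  2A = -49, A = -24.5.
Then Σ (x_i + x_{i+1})·c_i = 50, so x̄ = 50 / (6·(-24.5)) = -50/147.

-50/147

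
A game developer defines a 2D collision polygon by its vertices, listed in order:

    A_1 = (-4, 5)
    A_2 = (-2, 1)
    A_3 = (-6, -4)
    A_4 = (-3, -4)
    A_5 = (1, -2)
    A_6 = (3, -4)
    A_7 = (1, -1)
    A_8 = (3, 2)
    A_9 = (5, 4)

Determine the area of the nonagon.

46.5

Apply Gauss's area formula: 2A = Σ (x_i·y_{i+1} − x_{i+1}·y_i), indices taken mod 9.
A_1→A_2: (-4)(1) − (-2)(5) = 6
A_2→A_3: (-2)(-4) − (-6)(1) = 14
A_3→A_4: (-6)(-4) − (-3)(-4) = 12
A_4→A_5: (-3)(-2) − (1)(-4) = 10
A_5→A_6: (1)(-4) − (3)(-2) = 2
A_6→A_7: (3)(-1) − (1)(-4) = 1
A_7→A_8: (1)(2) − (3)(-1) = 5
A_8→A_9: (3)(4) − (5)(2) = 2
A_9→A_1: (5)(5) − (-4)(4) = 41
Σ = 93
Area = |Σ|/2 = 46.5.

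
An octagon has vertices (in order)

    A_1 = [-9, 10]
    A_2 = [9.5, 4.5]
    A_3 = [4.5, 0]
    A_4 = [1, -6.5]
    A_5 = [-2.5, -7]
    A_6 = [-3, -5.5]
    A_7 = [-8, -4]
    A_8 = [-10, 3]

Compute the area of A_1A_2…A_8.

192.25

Σ = (-135.5) + (-20.25) + (-29.25) + (-23.25) + (-7.25) + (-32) + (-64) + (-73) = -384.5
Area = |Σ|/2 = 192.25.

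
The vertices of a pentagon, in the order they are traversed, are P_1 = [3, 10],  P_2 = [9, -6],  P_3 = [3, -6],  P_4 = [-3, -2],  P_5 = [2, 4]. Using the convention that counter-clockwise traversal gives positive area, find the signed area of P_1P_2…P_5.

-84

Apply the shoelace (surveyor's) formula: 2A = Σ (x_i·y_{i+1} − x_{i+1}·y_i), indices taken mod 5.
Σ = (-108) + (-36) + (-24) + (-8) + (8) = -168
Signed area = Σ/2 = -84 (negative ⇒ clockwise traversal).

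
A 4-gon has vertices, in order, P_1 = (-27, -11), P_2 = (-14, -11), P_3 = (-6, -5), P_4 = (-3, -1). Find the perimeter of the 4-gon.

|P_1P_2| = √((13)² + (0)²) = √169 = 13
|P_2P_3| = √((8)² + (6)²) = √100 = 10
|P_3P_4| = √((3)² + (4)²) = √25 = 5
|P_4P_1| = √((-24)² + (-10)²) = √676 = 26
Perimeter = 13 + 10 + 5 + 26 = 54.

54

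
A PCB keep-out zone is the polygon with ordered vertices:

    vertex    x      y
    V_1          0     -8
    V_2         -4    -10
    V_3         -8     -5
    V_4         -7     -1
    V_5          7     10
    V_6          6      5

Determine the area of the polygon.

127.5

V_1→V_2: (0)(-10) − (-4)(-8) = -32
V_2→V_3: (-4)(-5) − (-8)(-10) = -60
V_3→V_4: (-8)(-1) − (-7)(-5) = -27
V_4→V_5: (-7)(10) − (7)(-1) = -63
V_5→V_6: (7)(5) − (6)(10) = -25
V_6→V_1: (6)(-8) − (0)(5) = -48
Σ = -255
Area = |Σ|/2 = 127.5.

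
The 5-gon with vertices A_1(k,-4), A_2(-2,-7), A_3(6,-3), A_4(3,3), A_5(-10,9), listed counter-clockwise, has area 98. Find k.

Write out the shoelace sum; only the two edges meeting at A_1 involve k:
2·Area = [((-10)·(-4) − k·9) + (k·(-7) − (-2)·(-4))] + 132
       = -16·k + 164 = 196
⇒ k = -2.

-2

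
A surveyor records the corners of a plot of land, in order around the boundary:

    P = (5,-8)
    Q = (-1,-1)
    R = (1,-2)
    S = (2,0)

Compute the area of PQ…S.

11

Apply Gauss's area formula: 2A = Σ (x_i·y_{i+1} − x_{i+1}·y_i), indices taken mod 4.
Cross-terms: -13, 3, 4, -16  ⇒  Σ = -22
Area = |Σ|/2 = 11.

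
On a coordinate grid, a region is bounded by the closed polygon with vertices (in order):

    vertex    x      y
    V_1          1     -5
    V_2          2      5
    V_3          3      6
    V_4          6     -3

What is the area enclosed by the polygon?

30

Apply Gauss's area formula: 2A = Σ (x_i·y_{i+1} − x_{i+1}·y_i), indices taken mod 4.
Σ = (15) + (-3) + (-45) + (-27) = -60
Area = |Σ|/2 = 30.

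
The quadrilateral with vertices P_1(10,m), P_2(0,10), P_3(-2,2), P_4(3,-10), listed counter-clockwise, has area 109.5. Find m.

-5

The doubled signed area Σ (x_i y_{i+1} − x_{i+1} y_i) is linear in m.
With m=0 it equals 234; the coefficient of m is 3 (from the two edges through P_1).
So 3·m + 234 = 2·109.5 = 219 ⇒ m = -5.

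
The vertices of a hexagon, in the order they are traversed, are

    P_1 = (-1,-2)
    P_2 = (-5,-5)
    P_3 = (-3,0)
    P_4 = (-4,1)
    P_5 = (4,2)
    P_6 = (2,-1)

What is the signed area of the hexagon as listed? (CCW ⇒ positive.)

-24

Cross-terms: -5, -15, -3, -12, -8, -5  ⇒  Σ = -48
Signed area = Σ/2 = -24 (negative ⇒ clockwise traversal).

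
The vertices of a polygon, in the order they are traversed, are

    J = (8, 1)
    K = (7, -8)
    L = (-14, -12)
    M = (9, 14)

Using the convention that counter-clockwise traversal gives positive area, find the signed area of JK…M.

-229

Σ = (-71) + (-196) + (-88) + (-103) = -458
Signed area = Σ/2 = -229 (negative ⇒ clockwise traversal).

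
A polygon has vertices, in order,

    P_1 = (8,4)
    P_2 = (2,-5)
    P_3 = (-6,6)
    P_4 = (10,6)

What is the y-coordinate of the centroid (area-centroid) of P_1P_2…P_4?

601/255

Apply the shoelace formula. First the cross-terms c_i = x_i·y_{i+1} − x_{i+1}·y_i:
  -48, -18, -96, -8  ⇒  2A = -170, A = -85.
Then Σ (y_i + y_{i+1})·c_i = -1202, so ȳ = -1202 / (6·(-85)) = 601/255.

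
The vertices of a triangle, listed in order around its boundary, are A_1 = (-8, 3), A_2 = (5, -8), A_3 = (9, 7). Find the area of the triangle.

119.5

Apply the shoelace (surveyor's) formula: 2A = Σ (x_i·y_{i+1} − x_{i+1}·y_i), indices taken mod 3.
A_1→A_2: (-8)(-8) − (5)(3) = 49
A_2→A_3: (5)(7) − (9)(-8) = 107
A_3→A_1: (9)(3) − (-8)(7) = 83
Σ = 239
Area = |Σ|/2 = 119.5.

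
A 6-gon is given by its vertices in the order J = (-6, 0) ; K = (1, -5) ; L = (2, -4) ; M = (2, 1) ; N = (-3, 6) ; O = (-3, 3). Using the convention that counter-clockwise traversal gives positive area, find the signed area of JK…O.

44

Apply the shoelace formula: 2A = Σ (x_i·y_{i+1} − x_{i+1}·y_i), indices taken mod 6.
Cross-terms: 30, 6, 10, 15, 9, 18  ⇒  Σ = 88
Signed area = Σ/2 = 44 (positive ⇒ counter-clockwise traversal).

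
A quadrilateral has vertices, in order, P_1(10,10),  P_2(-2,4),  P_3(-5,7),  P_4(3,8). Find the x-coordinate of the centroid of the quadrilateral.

Apply the surveyor's formula. First the cross-terms c_i = x_i·y_{i+1} − x_{i+1}·y_i:
  60, 6, -61, -50  ⇒  2A = -45, A = -22.5.
Then Σ (x_i + x_{i+1})·c_i = -90, so x̄ = -90 / (6·(-22.5)) = 2/3.

2/3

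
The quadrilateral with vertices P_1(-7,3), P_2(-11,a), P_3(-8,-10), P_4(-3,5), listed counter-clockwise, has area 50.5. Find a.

2

Write out the shoelace sum; only the two edges meeting at P_2 involve a:
2·Area = [((-7)·a − (-11)·3) + ((-11)·(-10) − (-8)·a)] + -44
       = 1·a + 99 = 101
⇒ a = 2.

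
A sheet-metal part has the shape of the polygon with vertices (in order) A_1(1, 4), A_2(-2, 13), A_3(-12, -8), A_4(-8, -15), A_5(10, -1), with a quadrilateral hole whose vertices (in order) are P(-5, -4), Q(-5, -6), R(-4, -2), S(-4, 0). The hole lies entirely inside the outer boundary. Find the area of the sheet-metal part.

252

Outer boundary:
Apply Gauss's area formula: 2A = Σ (x_i·y_{i+1} − x_{i+1}·y_i), indices taken mod 5.
A_1→A_2: (1)(13) − (-2)(4) = 21
A_2→A_3: (-2)(-8) − (-12)(13) = 172
A_3→A_4: (-12)(-15) − (-8)(-8) = 116
A_4→A_5: (-8)(-1) − (10)(-15) = 158
A_5→A_1: (10)(4) − (1)(-1) = 41
Σ = 508
Area = |Σ|/2 = 254.
Hole:
Cross-terms: 10, -14, -8, 16  ⇒  Σ = 4
Area = |Σ|/2 = 2.
Net area = 254 − 2 = 252.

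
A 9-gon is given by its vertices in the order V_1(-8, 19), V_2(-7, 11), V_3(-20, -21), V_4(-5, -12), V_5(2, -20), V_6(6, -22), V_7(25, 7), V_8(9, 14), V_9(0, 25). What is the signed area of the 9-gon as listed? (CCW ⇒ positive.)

Σ = (45) + (367) + (135) + (124) + (76) + (592) + (287) + (225) + (200) = 2051
Signed area = Σ/2 = 1025.5 (positive ⇒ counter-clockwise traversal).

1025.5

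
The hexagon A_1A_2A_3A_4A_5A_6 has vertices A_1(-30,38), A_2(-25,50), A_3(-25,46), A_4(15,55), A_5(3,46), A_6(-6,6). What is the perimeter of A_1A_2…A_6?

|A_1A_2| = √((5)² + (12)²) = √169 = 13
|A_2A_3| = √((0)² + (-4)²) = √16 = 4
|A_3A_4| = √((40)² + (9)²) = √1681 = 41
|A_4A_5| = √((-12)² + (-9)²) = √225 = 15
|A_5A_6| = √((-9)² + (-40)²) = √1681 = 41
|A_6A_1| = √((-24)² + (32)²) = √1600 = 40
Perimeter = 13 + 4 + 41 + 15 + 41 + 40 = 154.

154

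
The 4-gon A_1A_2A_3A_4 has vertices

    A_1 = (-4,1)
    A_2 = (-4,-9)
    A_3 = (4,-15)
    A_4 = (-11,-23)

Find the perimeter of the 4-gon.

|A_1A_2| = √((0)² + (-10)²) = √100 = 10
|A_2A_3| = √((8)² + (-6)²) = √100 = 10
|A_3A_4| = √((-15)² + (-8)²) = √289 = 17
|A_4A_1| = √((7)² + (24)²) = √625 = 25
Perimeter = 10 + 10 + 17 + 25 = 62.

62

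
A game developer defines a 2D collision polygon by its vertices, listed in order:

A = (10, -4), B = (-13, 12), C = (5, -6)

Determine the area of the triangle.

63

Apply the shoelace (surveyor's) formula: 2A = Σ (x_i·y_{i+1} − x_{i+1}·y_i), indices taken mod 3.
Σ = (68) + (18) + (40) = 126
Area = |Σ|/2 = 63.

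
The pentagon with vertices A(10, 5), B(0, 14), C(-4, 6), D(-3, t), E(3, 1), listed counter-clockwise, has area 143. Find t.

-10

The doubled signed area Σ (x_i y_{i+1} − x_{i+1} y_i) is linear in t.
With t=0 it equals 216; the coefficient of t is -7 (from the two edges through D).
So -7·t + 216 = 2·143 = 286 ⇒ t = -10.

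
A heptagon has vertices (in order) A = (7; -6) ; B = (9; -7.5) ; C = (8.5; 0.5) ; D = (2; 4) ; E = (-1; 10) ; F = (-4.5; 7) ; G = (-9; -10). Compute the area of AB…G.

Apply the shoelace (surveyor's) formula: 2A = Σ (x_i·y_{i+1} − x_{i+1}·y_i), indices taken mod 7.
A→B: (7)(-7.5) − (9)(-6) = 1.5
B→C: (9)(0.5) − (8.5)(-7.5) = 68.25
C→D: (8.5)(4) − (2)(0.5) = 33
D→E: (2)(10) − (-1)(4) = 24
E→F: (-1)(7) − (-4.5)(10) = 38
F→G: (-4.5)(-10) − (-9)(7) = 108
G→A: (-9)(-6) − (7)(-10) = 124
Σ = 396.75
Area = |Σ|/2 = 198.375.

198.375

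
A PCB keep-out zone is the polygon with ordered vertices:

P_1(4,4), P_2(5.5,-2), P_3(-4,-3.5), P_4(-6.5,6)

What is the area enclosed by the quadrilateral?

Σ = (-30) + (-27.25) + (-46.75) + (-50) = -154
Area = |Σ|/2 = 77.

77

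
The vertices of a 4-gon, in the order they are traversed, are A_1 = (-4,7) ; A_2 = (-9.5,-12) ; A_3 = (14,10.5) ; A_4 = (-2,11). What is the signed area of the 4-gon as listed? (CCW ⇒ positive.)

Apply the shoelace formula: 2A = Σ (x_i·y_{i+1} − x_{i+1}·y_i), indices taken mod 4.
A_1→A_2: (-4)(-12) − (-9.5)(7) = 114.5
A_2→A_3: (-9.5)(10.5) − (14)(-12) = 68.25
A_3→A_4: (14)(11) − (-2)(10.5) = 175
A_4→A_1: (-2)(7) − (-4)(11) = 30
Σ = 387.75
Signed area = Σ/2 = 193.875 (positive ⇒ counter-clockwise traversal).

193.875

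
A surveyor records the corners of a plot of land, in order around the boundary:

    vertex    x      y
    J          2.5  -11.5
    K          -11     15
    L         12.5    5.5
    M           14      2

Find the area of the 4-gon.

Cross-terms: -89, -248, -52, -166  ⇒  Σ = -555
Area = |Σ|/2 = 277.5.

277.5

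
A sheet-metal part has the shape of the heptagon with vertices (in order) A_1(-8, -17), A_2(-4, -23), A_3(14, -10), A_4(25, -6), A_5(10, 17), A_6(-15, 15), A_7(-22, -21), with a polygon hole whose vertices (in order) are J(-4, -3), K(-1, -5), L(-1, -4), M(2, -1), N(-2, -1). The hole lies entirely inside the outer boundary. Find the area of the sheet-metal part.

1181

Outer boundary:
Σ = (116) + (362) + (166) + (485) + (405) + (645) + (206) = 2385
Area = |Σ|/2 = 1192.5.
Hole:
Cross-terms: 17, -1, 9, -4, 2  ⇒  Σ = 23
Area = |Σ|/2 = 11.5.
Net area = 1192.5 − 11.5 = 1181.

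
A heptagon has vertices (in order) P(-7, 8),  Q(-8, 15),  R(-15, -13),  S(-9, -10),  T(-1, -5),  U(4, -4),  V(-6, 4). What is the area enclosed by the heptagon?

176

P→Q: (-7)(15) − (-8)(8) = -41
Q→R: (-8)(-13) − (-15)(15) = 329
R→S: (-15)(-10) − (-9)(-13) = 33
S→T: (-9)(-5) − (-1)(-10) = 35
T→U: (-1)(-4) − (4)(-5) = 24
U→V: (4)(4) − (-6)(-4) = -8
V→P: (-6)(8) − (-7)(4) = -20
Σ = 352
Area = |Σ|/2 = 176.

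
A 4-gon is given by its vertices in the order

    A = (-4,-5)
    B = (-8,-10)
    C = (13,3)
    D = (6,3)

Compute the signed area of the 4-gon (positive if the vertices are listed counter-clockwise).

Apply Gauss's area formula: 2A = Σ (x_i·y_{i+1} − x_{i+1}·y_i), indices taken mod 4.
Σ = (0) + (106) + (21) + (-18) = 109
Signed area = Σ/2 = 54.5 (positive ⇒ counter-clockwise traversal).

54.5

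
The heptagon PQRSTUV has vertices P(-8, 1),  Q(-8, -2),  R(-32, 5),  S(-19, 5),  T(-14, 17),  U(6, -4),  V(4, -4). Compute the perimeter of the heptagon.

98

|PQ| = √((0)² + (-3)²) = √9 = 3
|QR| = √((-24)² + (7)²) = √625 = 25
|RS| = √((13)² + (0)²) = √169 = 13
|ST| = √((5)² + (12)²) = √169 = 13
|TU| = √((20)² + (-21)²) = √841 = 29
|UV| = √((-2)² + (0)²) = √4 = 2
|VP| = √((-12)² + (5)²) = √169 = 13
Perimeter = 3 + 25 + 13 + 13 + 29 + 2 + 13 = 98.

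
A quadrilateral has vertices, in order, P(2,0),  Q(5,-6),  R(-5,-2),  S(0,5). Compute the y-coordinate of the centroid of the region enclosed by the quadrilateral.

-89/87

Apply the shoelace (surveyor's) formula. First the cross-terms c_i = x_i·y_{i+1} − x_{i+1}·y_i:
  -12, -40, -25, -10  ⇒  2A = -87, A = -43.5.
Then Σ (y_i + y_{i+1})·c_i = 267, so ȳ = 267 / (6·(-43.5)) = -89/87.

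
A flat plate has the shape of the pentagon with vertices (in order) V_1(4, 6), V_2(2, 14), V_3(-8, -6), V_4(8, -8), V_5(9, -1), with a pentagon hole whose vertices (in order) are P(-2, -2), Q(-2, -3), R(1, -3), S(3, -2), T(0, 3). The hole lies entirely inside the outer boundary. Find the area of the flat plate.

Outer boundary:
Apply the surveyor's formula: 2A = Σ (x_i·y_{i+1} − x_{i+1}·y_i), indices taken mod 5.
Cross-terms: 44, 100, 112, 64, 58  ⇒  Σ = 378
Area = |Σ|/2 = 189.
Hole:
Cross-terms: 2, 9, 7, 9, 6  ⇒  Σ = 33
Area = |Σ|/2 = 16.5.
Net area = 189 − 16.5 = 172.5.

172.5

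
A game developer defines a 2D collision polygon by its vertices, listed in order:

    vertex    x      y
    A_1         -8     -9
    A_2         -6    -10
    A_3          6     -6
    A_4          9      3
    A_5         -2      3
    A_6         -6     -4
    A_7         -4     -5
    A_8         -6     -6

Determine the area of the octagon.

133.5

Apply the shoelace formula: 2A = Σ (x_i·y_{i+1} − x_{i+1}·y_i), indices taken mod 8.
Σ = (26) + (96) + (72) + (33) + (26) + (14) + (-6) + (6) = 267
Area = |Σ|/2 = 133.5.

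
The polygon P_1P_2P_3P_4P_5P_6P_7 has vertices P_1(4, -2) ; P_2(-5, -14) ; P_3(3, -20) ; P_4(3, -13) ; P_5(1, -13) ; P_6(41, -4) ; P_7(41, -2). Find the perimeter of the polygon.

|P_1P_2| = √((-9)² + (-12)²) = √225 = 15
|P_2P_3| = √((8)² + (-6)²) = √100 = 10
|P_3P_4| = √((0)² + (7)²) = √49 = 7
|P_4P_5| = √((-2)² + (0)²) = √4 = 2
|P_5P_6| = √((40)² + (9)²) = √1681 = 41
|P_6P_7| = √((0)² + (2)²) = √4 = 2
|P_7P_1| = √((-37)² + (0)²) = √1369 = 37
Perimeter = 15 + 10 + 7 + 2 + 41 + 2 + 37 = 114.

114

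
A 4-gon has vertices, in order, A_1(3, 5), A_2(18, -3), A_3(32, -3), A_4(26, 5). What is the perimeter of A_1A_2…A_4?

|A_1A_2| = √((15)² + (-8)²) = √289 = 17
|A_2A_3| = √((14)² + (0)²) = √196 = 14
|A_3A_4| = √((-6)² + (8)²) = √100 = 10
|A_4A_1| = √((-23)² + (0)²) = √529 = 23
Perimeter = 17 + 14 + 10 + 23 = 64.

64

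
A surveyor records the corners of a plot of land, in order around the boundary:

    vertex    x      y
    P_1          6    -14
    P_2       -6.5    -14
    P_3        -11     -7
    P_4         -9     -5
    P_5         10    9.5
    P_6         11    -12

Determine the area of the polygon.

316.75

Apply the surveyor's formula: 2A = Σ (x_i·y_{i+1} − x_{i+1}·y_i), indices taken mod 6.
Σ = (-175) + (-108.5) + (-8) + (-35.5) + (-224.5) + (-82) = -633.5
Area = |Σ|/2 = 316.75.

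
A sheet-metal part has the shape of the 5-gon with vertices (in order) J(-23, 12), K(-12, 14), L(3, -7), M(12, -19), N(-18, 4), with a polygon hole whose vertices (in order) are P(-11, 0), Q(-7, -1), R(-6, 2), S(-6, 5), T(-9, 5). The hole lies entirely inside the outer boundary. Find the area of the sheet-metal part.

Outer boundary:
J→K: (-23)(14) − (-12)(12) = -178
K→L: (-12)(-7) − (3)(14) = 42
L→M: (3)(-19) − (12)(-7) = 27
M→N: (12)(4) − (-18)(-19) = -294
N→J: (-18)(12) − (-23)(4) = -124
Σ = -527
Area = |Σ|/2 = 263.5.
Hole:
Apply Gauss's area formula: 2A = Σ (x_i·y_{i+1} − x_{i+1}·y_i), indices taken mod 5.
Σ = (11) + (-20) + (-18) + (15) + (55) = 43
Area = |Σ|/2 = 21.5.
Net area = 263.5 − 21.5 = 242.

242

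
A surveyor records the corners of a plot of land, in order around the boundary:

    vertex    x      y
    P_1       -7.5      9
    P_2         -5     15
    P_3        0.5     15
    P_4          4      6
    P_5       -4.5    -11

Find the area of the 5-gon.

173.5

Apply the shoelace (surveyor's) formula: 2A = Σ (x_i·y_{i+1} − x_{i+1}·y_i), indices taken mod 5.
Σ = (-67.5) + (-82.5) + (-57) + (-17) + (-123) = -347
Area = |Σ|/2 = 173.5.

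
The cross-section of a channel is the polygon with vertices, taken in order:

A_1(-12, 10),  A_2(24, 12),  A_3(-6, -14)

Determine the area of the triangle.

438

Apply the shoelace formula: 2A = Σ (x_i·y_{i+1} − x_{i+1}·y_i), indices taken mod 3.
Cross-terms: -384, -264, -228  ⇒  Σ = -876
Area = |Σ|/2 = 438.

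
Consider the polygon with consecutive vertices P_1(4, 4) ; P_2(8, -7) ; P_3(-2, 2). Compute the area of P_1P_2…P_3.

37

Σ = (-60) + (2) + (-16) = -74
Area = |Σ|/2 = 37.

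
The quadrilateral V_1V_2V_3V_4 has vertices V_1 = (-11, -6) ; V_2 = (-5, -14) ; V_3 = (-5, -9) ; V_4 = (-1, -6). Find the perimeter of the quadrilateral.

30

|V_1V_2| = √((6)² + (-8)²) = √100 = 10
|V_2V_3| = √((0)² + (5)²) = √25 = 5
|V_3V_4| = √((4)² + (3)²) = √25 = 5
|V_4V_1| = √((-10)² + (0)²) = √100 = 10
Perimeter = 10 + 5 + 5 + 10 = 30.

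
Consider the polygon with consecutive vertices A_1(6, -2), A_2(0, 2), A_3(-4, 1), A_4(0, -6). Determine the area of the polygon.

40

Apply Gauss's area formula: 2A = Σ (x_i·y_{i+1} − x_{i+1}·y_i), indices taken mod 4.
A_1→A_2: (6)(2) − (0)(-2) = 12
A_2→A_3: (0)(1) − (-4)(2) = 8
A_3→A_4: (-4)(-6) − (0)(1) = 24
A_4→A_1: (0)(-2) − (6)(-6) = 36
Σ = 80
Area = |Σ|/2 = 40.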